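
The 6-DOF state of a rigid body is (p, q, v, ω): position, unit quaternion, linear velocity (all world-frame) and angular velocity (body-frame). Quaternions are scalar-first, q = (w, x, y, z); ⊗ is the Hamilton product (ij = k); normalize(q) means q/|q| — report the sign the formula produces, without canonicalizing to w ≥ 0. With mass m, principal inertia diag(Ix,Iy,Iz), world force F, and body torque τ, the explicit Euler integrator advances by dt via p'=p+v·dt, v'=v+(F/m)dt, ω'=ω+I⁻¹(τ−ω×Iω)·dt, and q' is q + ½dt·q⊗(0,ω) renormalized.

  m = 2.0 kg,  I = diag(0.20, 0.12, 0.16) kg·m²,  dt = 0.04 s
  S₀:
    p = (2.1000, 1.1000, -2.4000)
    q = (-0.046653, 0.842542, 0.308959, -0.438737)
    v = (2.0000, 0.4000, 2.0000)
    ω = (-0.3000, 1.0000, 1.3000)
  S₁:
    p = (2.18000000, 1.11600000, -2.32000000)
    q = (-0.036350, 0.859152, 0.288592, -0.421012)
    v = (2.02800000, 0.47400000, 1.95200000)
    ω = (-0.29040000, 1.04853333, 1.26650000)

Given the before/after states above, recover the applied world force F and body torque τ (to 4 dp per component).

F = (1.4000, 3.7000, -2.4000)
τ = (0.1000, 0.1300, -0.1100)

v₁ − v₀ = (0.02800000, 0.07400000, -0.04800000)
F = m·Δv/dt = (1.4000, 3.7000, -2.4000)
ω₁ − ω₀ = (0.00960000, 0.04853333, -0.03350000)
I·α + gyro = (0.1000, 0.1300, -0.1100)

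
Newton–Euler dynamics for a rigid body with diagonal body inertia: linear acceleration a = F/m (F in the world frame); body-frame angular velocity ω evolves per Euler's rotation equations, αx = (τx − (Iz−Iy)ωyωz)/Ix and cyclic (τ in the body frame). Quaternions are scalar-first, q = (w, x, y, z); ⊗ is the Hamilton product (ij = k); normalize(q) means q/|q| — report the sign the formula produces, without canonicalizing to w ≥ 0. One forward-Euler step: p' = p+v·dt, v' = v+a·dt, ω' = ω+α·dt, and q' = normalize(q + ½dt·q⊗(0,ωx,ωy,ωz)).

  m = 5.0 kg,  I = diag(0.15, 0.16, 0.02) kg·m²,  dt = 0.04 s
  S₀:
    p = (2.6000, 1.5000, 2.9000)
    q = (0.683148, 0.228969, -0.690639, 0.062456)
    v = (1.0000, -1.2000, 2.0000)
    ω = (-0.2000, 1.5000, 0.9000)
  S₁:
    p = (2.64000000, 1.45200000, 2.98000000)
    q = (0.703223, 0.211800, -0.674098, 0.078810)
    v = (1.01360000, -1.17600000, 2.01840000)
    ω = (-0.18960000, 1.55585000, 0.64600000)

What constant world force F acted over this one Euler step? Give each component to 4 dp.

Δv = v₁−v₀ = (0.01360000, 0.02400000, 0.01840000)
applied force F = (1.7000, 3.0000, 2.3000)

F = (1.7000, 3.0000, 2.3000)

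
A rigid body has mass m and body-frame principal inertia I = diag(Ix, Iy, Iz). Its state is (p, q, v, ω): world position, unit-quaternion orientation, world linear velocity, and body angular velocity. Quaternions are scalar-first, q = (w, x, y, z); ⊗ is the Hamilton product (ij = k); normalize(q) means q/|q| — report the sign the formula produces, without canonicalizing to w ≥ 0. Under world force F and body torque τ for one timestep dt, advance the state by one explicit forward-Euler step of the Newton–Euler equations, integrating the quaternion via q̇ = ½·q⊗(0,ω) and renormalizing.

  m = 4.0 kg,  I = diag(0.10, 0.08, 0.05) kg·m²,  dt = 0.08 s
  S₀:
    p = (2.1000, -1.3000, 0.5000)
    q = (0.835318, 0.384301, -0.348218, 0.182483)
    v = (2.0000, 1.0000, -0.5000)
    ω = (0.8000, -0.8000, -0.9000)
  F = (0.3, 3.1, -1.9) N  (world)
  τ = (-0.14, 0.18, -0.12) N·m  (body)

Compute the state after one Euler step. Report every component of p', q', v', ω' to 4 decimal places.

ω×(Iω) gyroscopic = (-0.0216, -0.0360, 0.0128)
angular accel α = (-1.1840, 2.7000, -2.6560)
new body rate ω' = (0.7053, -0.5840, -1.1125)
2q̇ = q⊗(0,ω) = (-0.4217805, 1.1276370, -0.1763971, -0.7806526)
q' = normalize(q + ½dt·q⊗(0,ω)) = (0.8171, 0.4287, -0.3547, 0.1510)
p + v·dt = (2.2600, -1.2200, 0.4600)
new velocity v' = (2.0060, 1.0620, -0.5380)

p' = (2.2600, -1.2200, 0.4600)
q' = (0.8171, 0.4287, -0.3547, 0.1510)
v' = (2.0060, 1.0620, -0.5380)
ω' = (0.7053, -0.5840, -1.1125)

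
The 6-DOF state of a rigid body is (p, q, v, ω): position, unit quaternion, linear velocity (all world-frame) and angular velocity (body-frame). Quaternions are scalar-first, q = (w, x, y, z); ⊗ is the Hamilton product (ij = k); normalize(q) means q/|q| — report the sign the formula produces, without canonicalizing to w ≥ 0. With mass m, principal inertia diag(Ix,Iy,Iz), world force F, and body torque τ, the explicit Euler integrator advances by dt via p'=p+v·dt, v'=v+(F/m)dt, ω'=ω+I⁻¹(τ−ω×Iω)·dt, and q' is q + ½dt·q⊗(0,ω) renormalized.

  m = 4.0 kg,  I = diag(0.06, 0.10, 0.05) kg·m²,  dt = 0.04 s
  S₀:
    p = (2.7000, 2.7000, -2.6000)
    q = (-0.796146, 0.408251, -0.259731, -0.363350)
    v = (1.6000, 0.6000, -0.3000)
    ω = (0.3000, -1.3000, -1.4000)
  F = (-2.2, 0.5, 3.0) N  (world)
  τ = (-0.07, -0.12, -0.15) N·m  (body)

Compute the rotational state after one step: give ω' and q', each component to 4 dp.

ω' = (0.3140, -1.3463, -1.5075)
q' = (-0.8149, 0.4010, -0.2296, -0.3499)

α = I⁻¹(τ − ω×Iω) = (0.3500, -1.1580, -2.6880)
ω' = ω + α·dt = (0.3140, -1.3463, -1.5075)
2q̇ = q⊗(0,ω) = (-0.9688156, -0.3475754, 1.4975362, 0.6617974)
q' = normalize(q + ½dt·q⊗(0,ω)) = (-0.8149, 0.4010, -0.2296, -0.3499)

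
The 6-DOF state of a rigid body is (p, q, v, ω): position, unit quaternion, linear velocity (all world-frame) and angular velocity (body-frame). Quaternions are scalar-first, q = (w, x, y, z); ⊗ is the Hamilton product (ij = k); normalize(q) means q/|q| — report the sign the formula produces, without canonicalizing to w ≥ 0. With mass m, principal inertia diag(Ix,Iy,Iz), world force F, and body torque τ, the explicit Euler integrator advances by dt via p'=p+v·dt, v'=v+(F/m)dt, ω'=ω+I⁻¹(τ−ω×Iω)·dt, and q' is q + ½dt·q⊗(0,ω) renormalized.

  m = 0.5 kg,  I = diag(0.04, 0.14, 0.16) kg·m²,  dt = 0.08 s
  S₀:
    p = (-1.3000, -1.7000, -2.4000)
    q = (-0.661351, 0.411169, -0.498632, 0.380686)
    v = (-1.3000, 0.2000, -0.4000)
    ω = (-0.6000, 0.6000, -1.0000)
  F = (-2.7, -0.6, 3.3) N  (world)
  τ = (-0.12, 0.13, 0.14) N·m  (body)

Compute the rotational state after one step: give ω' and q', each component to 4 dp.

α = I⁻¹(τ − ω×Iω) = (-2.7000, 1.4429, 1.1000)
ω + α·dt = (-0.8160, 0.7154, -0.9120)
Hamilton product q⊗(0,ω) = (0.9265666, 0.6670310, -0.2140532, 0.6088732)
updated quaternion q' = (-0.6234, 0.4372, -0.5065, 0.4045)

ω' = (-0.8160, 0.7154, -0.9120)
q' = (-0.6234, 0.4372, -0.5065, 0.4045)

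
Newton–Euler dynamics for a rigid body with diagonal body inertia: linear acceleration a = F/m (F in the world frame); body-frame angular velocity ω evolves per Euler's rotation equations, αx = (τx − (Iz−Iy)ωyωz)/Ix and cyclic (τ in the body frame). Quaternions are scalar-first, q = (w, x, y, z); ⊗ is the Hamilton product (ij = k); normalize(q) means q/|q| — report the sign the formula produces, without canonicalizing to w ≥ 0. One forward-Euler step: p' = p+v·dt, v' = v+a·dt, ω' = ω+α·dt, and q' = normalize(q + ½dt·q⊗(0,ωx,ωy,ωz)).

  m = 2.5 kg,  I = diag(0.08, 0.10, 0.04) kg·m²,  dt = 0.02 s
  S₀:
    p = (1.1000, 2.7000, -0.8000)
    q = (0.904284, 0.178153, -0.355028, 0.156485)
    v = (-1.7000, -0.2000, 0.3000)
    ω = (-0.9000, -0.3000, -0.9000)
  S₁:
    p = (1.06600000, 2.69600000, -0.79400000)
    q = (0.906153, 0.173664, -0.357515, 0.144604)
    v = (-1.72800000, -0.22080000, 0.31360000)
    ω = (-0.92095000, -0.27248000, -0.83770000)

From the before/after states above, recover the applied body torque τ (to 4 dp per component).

τ = (-0.1000, 0.1700, 0.1300)

ω₁ − ω₀ = (-0.02095000, 0.02752000, 0.06230000)
gyro term ω₀×Iω₀ = (-0.0162, 0.0324, 0.0054)
I·α + gyro = (-0.1000, 0.1700, 0.1300)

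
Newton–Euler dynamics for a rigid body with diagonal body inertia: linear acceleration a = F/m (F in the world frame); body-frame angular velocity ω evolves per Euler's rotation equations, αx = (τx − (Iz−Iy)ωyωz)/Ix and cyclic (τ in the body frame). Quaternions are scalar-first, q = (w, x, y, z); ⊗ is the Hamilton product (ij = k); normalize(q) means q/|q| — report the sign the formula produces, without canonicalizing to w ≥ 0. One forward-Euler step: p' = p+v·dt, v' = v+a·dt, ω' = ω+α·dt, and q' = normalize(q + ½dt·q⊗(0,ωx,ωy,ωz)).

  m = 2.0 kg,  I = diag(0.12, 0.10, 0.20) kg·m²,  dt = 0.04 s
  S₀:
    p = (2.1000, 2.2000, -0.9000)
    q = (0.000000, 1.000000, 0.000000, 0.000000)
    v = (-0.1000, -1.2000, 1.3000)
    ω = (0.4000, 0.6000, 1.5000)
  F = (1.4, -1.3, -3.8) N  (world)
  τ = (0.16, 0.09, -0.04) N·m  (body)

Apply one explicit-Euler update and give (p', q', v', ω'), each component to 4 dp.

a = (0.7000, -0.6500, -1.9000)
p + v·dt = (2.0960, 2.1520, -0.8480)
v + (F/m)dt = (-0.0720, -1.2260, 1.2240)
angular accel α = (0.5833, 1.3800, -0.1760)
ω' = ω + α·dt = (0.4233, 0.6552, 1.4930)
2q̇ = q⊗(0,ω) = (-0.4000000, 0.0000000, -1.5000000, 0.6000000)
q' = normalize(q + ½dt·q⊗(0,ω)) = (-0.0080, 0.9994, -0.0300, 0.0120)

p' = (2.0960, 2.1520, -0.8480)
q' = (-0.0080, 0.9994, -0.0300, 0.0120)
v' = (-0.0720, -1.2260, 1.2240)
ω' = (0.4233, 0.6552, 1.4930)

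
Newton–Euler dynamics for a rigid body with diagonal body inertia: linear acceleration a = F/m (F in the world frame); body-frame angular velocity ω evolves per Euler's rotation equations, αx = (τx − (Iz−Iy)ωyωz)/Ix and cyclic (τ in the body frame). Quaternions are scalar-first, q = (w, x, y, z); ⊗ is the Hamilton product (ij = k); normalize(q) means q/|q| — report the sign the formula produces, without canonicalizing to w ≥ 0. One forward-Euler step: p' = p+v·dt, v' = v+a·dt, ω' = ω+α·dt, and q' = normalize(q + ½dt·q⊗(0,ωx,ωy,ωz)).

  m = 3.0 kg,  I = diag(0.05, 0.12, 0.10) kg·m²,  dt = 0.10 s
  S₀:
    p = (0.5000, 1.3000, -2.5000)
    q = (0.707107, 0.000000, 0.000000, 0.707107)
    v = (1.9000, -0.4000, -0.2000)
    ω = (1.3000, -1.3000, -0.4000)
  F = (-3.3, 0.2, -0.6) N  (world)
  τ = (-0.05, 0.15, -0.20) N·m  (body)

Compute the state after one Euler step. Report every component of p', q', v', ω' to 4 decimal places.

p' = p + v·dt = (0.6900, 1.2600, -2.5200)
new velocity v' = (1.7900, -0.3933, -0.2200)
ω×(Iω) gyroscopic = (-0.0104, 0.0260, -0.1183)
(τ − ω×Iω)/I = (-0.7920, 1.0333, -0.8170)
new body rate ω' = (1.2208, -1.1967, -0.4817)
2q̇ = q⊗(0,ω) = (0.2828428, 1.8384782, 0.0000000, -0.2828428)
q' = normalize(q + ½dt·q⊗(0,ω)) = (0.7181, 0.0915, 0.0000, 0.6899)

p' = (0.6900, 1.2600, -2.5200)
q' = (0.7181, 0.0915, 0.0000, 0.6899)
v' = (1.7900, -0.3933, -0.2200)
ω' = (1.2208, -1.1967, -0.4817)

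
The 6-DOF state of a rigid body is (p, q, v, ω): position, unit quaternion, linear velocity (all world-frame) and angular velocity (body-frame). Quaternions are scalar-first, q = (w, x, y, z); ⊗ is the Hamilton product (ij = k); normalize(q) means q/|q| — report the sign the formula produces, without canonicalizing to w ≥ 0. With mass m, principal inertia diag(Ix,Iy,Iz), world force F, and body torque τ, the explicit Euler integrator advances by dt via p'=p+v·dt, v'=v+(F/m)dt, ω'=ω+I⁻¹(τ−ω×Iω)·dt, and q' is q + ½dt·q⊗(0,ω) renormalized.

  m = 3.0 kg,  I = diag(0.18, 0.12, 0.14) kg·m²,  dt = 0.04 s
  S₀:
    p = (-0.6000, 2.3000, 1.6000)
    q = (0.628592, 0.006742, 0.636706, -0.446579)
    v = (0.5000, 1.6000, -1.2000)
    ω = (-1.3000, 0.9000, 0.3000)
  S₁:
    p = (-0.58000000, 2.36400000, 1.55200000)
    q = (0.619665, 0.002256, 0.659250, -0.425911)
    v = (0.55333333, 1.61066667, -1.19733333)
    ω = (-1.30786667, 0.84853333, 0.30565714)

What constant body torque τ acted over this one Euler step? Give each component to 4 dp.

τ = (-0.0300, -0.1700, 0.0900)

ω₁ − ω₀ = (-0.00786667, -0.05146667, 0.00565714)
precession coupling = (0.0054, -0.0156, 0.0702)
I·α + gyro = (-0.0300, -0.1700, 0.0900)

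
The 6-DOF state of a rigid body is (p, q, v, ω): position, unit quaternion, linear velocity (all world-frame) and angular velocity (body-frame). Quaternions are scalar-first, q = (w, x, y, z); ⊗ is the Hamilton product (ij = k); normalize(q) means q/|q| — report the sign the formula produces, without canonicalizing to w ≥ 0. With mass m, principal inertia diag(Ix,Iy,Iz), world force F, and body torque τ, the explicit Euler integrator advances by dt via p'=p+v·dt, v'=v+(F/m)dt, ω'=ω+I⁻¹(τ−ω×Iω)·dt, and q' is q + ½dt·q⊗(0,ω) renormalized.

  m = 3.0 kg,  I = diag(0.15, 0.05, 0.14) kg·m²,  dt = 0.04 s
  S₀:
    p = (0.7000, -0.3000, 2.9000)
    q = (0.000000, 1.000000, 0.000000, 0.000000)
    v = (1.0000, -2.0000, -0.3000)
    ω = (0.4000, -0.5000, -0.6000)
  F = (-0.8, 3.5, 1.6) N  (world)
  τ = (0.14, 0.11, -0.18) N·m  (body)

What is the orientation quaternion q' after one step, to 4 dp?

q⊗(0,ω) = (-0.4000000, 0.0000000, 0.6000000, -0.5000000)
q' = normalize(q + ½dt·q⊗(0,ω)) = (-0.0080, 0.9998, 0.0120, -0.0100)

q' = (-0.0080, 0.9998, 0.0120, -0.0100)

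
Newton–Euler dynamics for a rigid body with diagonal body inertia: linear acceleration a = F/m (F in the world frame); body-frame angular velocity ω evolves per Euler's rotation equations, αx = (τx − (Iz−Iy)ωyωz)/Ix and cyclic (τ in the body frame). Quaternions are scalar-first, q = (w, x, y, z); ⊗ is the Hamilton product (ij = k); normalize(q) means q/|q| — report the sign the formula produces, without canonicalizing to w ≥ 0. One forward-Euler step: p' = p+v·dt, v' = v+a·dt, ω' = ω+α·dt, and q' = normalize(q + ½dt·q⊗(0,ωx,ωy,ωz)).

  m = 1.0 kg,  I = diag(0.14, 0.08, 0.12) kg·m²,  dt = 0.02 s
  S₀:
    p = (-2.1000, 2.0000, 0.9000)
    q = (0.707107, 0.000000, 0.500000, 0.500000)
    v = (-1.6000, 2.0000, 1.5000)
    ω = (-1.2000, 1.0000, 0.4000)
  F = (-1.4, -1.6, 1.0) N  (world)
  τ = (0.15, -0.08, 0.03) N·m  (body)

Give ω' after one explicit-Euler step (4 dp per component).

(τ − ω×Iω)/I = (0.9571, -0.8800, -0.3500)
ω' = ω + α·dt = (-1.1809, 0.9824, 0.3930)

ω' = (-1.1809, 0.9824, 0.3930)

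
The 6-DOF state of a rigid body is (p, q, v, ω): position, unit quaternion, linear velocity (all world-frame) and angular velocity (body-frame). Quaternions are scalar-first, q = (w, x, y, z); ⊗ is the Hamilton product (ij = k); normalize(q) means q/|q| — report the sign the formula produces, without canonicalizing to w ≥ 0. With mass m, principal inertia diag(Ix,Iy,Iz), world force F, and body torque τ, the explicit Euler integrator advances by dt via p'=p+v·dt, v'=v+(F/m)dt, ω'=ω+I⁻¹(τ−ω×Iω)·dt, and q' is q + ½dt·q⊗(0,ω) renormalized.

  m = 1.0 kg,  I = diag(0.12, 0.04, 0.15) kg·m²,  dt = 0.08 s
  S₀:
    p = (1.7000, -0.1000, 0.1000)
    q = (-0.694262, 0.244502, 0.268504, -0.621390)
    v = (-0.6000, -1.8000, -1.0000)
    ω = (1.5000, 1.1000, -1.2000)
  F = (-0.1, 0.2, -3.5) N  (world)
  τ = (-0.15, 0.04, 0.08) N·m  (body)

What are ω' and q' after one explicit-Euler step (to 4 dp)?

ω×(Iω) gyroscopic = (-0.1452, 0.0540, -0.1320)
(τ − ω×Iω)/I = (-0.0400, -0.3500, 1.4133)
new body rate ω' = (1.4968, 1.0720, -1.0869)
q⊗(0,ω) = (-1.4077754, -0.6800688, -1.4023708, 0.6993106)
q + ½dt·q⊗(0,ω), renormalized = (-0.7476, 0.2165, 0.2116, -0.5911)

ω' = (1.4968, 1.0720, -1.0869)
q' = (-0.7476, 0.2165, 0.2116, -0.5911)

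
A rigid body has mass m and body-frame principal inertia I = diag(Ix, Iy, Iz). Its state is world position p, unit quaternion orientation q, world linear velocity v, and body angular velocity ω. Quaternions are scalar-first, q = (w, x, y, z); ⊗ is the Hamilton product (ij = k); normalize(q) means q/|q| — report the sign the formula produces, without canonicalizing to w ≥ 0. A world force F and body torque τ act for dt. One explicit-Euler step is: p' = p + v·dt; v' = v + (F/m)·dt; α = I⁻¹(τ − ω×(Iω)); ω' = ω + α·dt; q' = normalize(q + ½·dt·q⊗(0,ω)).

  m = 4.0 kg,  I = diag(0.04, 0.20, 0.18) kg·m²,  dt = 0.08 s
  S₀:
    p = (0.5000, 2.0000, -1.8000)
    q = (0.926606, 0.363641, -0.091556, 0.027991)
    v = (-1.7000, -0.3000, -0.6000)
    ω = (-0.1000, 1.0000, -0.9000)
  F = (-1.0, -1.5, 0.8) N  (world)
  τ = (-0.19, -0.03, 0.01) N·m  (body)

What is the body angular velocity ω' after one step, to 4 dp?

ω' = (-0.5160, 0.9930, -0.8884)

precession coupling ω×(Iω) = (0.0180, -0.0126, -0.0160)
angular accel α = (-5.2000, -0.0870, 0.1444)
ω' = ω + α·dt = (-0.5160, 0.9930, -0.8884)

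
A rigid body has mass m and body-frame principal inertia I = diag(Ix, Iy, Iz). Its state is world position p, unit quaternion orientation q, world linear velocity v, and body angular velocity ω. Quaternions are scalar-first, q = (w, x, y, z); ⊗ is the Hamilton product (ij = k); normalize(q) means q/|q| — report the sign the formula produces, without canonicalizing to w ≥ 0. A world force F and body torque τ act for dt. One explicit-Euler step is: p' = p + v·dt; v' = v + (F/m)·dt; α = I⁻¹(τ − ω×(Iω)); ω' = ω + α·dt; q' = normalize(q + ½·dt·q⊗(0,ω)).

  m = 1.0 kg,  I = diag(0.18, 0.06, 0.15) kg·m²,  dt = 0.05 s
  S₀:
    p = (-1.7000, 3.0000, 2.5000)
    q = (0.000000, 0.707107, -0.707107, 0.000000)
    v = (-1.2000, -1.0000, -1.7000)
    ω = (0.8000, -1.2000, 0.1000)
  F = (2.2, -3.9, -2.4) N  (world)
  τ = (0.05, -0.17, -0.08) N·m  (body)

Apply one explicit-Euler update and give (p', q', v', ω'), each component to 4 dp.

p' = p + v·dt = (-1.7600, 2.9500, 2.4150)
new velocity v' = (-1.0900, -1.1950, -1.8200)
(τ − ω×Iω)/I = (0.3378, -2.8733, -1.3013)
ω' = ω + α·dt = (0.8169, -1.3437, 0.0349)
2q̇ = q⊗(0,ω) = (-1.4142140, -0.0707107, -0.0707107, -0.2828428)
updated quaternion q' = (-0.0353, 0.7049, -0.7084, -0.0071)

p' = (-1.7600, 2.9500, 2.4150)
q' = (-0.0353, 0.7049, -0.7084, -0.0071)
v' = (-1.0900, -1.1950, -1.8200)
ω' = (0.8169, -1.3437, 0.0349)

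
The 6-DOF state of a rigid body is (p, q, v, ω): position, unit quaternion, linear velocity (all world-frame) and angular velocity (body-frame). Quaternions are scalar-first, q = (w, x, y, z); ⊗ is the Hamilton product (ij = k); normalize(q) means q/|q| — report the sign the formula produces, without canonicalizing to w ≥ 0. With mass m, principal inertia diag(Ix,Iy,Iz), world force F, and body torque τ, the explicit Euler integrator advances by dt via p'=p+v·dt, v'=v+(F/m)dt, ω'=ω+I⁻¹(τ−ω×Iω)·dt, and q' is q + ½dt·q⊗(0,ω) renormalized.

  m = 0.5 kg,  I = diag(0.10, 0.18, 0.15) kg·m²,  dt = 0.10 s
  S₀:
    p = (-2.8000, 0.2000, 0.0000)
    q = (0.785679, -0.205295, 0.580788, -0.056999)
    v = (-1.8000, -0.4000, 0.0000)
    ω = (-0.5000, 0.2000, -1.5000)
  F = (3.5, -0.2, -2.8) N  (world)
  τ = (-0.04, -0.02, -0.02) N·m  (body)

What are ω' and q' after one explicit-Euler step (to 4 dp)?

α = I⁻¹(τ − ω×Iω) = (-0.4900, 0.0972, -0.0800)
ω + α·dt = (-0.5490, 0.2097, -1.5080)
Hamilton product q⊗(0,ω) = (-0.3043036, -1.2526217, -0.1223072, -0.9291835)
updated quaternion q' = (0.7680, -0.2671, 0.5729, -0.1031)

ω' = (-0.5490, 0.2097, -1.5080)
q' = (0.7680, -0.2671, 0.5729, -0.1031)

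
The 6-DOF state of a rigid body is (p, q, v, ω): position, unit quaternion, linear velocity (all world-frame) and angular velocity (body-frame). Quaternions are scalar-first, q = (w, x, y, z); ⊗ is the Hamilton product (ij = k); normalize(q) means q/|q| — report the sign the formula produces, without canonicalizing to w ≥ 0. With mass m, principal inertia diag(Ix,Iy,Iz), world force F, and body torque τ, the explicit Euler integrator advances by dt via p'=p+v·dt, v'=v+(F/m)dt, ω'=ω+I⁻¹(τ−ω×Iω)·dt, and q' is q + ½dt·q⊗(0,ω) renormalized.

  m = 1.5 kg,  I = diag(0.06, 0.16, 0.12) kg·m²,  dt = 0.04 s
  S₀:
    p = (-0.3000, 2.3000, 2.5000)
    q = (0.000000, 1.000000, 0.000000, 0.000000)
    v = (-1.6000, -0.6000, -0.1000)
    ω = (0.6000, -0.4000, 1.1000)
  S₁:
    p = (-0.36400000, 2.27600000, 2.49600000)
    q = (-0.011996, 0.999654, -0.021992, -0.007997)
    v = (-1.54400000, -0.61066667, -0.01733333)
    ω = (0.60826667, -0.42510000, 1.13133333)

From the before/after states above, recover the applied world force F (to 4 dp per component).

velocity change Δv = (0.05600000, -0.01066667, 0.08266667)
applied force F = (2.1000, -0.4000, 3.1000)

F = (2.1000, -0.4000, 3.1000)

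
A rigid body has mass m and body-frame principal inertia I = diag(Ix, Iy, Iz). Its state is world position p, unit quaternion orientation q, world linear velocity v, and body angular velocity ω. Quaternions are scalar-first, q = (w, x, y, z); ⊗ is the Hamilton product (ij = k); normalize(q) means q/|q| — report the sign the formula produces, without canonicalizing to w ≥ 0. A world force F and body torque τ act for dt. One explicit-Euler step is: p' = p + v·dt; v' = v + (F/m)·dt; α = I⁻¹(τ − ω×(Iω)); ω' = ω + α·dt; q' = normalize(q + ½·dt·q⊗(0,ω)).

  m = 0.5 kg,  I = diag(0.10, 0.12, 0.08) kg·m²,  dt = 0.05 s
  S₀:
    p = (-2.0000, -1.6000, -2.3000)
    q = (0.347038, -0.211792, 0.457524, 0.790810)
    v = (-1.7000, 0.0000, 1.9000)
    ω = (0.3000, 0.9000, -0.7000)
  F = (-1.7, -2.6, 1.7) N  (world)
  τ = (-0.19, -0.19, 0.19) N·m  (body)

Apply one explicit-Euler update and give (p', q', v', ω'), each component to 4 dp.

new position p' = (-2.0850, -1.6000, -2.2050)
v + (F/m)dt = (-1.8700, -0.2600, 2.0700)
ω×(Iω) gyroscopic = (0.0252, -0.0042, 0.0054)
(τ − ω×Iω)/I = (-2.1520, -1.5483, 2.3075)
ω' = ω + α·dt = (0.1924, 0.8226, -0.5846)
q⊗(0,ω) = (0.2053330, -0.9278844, 0.4013228, -0.5707966)
q' = normalize(q + ½dt·q⊗(0,ω)) = (0.3520, -0.2349, 0.4674, 0.7762)

p' = (-2.0850, -1.6000, -2.2050)
q' = (0.3520, -0.2349, 0.4674, 0.7762)
v' = (-1.8700, -0.2600, 2.0700)
ω' = (0.1924, 0.8226, -0.5846)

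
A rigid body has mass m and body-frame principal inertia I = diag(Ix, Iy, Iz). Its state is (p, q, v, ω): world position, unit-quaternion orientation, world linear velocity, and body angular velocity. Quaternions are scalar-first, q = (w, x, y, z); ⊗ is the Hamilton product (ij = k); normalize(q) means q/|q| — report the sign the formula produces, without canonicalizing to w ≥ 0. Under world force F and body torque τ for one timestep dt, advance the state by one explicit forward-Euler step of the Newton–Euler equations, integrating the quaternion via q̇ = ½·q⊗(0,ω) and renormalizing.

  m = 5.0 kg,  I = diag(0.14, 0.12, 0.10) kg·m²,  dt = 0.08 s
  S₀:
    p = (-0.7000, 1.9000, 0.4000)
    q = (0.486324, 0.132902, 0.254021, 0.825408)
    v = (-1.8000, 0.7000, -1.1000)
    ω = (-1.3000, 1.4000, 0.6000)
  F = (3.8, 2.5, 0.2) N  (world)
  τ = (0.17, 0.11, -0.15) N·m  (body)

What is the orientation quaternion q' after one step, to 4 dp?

2q̇ = q⊗(0,ω) = (-0.6781016, -1.6353798, -0.4719180, 0.8080845)
q + ½dt·q⊗(0,ω), renormalized = (0.4577, 0.0673, 0.2344, 0.8550)

q' = (0.4577, 0.0673, 0.2344, 0.8550)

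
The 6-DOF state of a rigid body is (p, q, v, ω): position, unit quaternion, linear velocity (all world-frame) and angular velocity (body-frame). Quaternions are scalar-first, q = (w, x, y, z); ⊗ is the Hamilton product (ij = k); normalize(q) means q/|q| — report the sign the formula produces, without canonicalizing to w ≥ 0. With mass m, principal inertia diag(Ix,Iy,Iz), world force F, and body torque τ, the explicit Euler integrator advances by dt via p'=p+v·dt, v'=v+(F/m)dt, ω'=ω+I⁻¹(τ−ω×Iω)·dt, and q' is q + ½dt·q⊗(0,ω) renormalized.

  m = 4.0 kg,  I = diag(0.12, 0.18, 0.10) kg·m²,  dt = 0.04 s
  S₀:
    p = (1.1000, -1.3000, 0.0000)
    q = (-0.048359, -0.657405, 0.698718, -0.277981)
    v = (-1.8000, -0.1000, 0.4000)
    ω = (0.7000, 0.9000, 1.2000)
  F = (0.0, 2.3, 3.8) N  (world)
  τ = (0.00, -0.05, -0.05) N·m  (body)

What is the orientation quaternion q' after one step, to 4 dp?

q' = (-0.0450, -0.6360, 0.7093, -0.3006)

Hamilton product q⊗(0,ω) = (0.1649145, 1.0547932, 0.5507762, -1.1387979)
q + ½dt·q⊗(0,ω), renormalized = (-0.0450, -0.6360, 0.7093, -0.3006)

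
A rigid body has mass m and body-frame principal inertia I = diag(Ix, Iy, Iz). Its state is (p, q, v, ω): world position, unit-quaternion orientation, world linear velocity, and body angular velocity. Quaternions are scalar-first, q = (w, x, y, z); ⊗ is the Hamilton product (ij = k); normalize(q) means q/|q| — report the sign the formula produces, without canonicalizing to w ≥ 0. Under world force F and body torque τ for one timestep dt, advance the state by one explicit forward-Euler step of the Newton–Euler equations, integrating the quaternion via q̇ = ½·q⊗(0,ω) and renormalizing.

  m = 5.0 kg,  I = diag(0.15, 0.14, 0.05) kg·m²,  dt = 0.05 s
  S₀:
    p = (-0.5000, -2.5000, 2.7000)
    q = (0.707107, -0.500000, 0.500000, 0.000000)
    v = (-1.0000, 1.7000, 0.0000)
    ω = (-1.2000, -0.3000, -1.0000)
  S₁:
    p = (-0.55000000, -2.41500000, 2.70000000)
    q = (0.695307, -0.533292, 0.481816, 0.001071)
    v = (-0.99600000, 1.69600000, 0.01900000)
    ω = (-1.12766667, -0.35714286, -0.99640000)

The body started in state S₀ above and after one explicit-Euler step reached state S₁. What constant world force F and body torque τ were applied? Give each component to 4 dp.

F = (0.4000, -0.4000, 1.9000)
τ = (0.1900, -0.0400, 0.0000)

ω₁ − ω₀ = (0.07233333, -0.05714286, 0.00360000)
τ = I·(Δω/dt) + ω₀×(Iω₀) = (0.1900, -0.0400, 0.0000)
velocity change Δv = (0.00400000, -0.00400000, 0.01900000)
applied force F = (0.4000, -0.4000, 1.9000)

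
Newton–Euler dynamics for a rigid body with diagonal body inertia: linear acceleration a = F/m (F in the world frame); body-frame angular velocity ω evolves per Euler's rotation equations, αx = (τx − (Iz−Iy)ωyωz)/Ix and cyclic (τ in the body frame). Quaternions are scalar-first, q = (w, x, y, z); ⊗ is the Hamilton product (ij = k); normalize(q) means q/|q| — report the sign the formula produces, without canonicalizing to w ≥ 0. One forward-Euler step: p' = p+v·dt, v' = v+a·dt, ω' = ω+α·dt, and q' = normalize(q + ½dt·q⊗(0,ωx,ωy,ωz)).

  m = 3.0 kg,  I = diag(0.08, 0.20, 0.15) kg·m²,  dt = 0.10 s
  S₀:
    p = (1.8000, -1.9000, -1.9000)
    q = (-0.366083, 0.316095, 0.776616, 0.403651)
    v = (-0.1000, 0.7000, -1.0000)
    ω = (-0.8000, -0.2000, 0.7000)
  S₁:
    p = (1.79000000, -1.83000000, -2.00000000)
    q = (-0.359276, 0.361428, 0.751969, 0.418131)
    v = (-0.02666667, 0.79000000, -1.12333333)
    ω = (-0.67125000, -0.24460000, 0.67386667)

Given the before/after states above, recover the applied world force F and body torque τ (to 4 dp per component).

F = (2.2000, 2.7000, -3.7000)
τ = (0.1100, -0.0500, -0.0200)

Δω = ω₁−ω₀ = (0.12875000, -0.04460000, -0.02613333)
I·α + gyro = (0.1100, -0.0500, -0.0200)
Δv = v₁−v₀ = (0.07333333, 0.09000000, -0.12333333)
m·(v₁−v₀)/dt = (2.2000, 2.7000, -3.7000)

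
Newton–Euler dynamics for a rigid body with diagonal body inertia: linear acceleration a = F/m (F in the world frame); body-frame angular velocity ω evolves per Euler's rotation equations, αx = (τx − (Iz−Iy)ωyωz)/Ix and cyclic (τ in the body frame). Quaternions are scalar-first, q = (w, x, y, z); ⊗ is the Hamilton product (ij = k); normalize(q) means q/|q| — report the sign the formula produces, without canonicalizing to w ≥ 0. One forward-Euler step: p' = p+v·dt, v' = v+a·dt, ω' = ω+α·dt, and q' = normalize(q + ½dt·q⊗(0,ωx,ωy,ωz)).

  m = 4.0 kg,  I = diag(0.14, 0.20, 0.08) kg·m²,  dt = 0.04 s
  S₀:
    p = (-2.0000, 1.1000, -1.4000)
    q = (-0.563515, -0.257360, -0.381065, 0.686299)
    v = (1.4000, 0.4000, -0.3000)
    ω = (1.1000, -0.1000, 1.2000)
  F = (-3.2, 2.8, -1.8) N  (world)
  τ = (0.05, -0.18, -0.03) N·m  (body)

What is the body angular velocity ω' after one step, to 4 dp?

ω×(Iω) gyroscopic = (0.0144, 0.0792, -0.0066)
angular accel α = (0.2543, -1.2960, -0.2925)
new body rate ω' = (1.1102, -0.1518, 1.1883)

ω' = (1.1102, -0.1518, 1.1883)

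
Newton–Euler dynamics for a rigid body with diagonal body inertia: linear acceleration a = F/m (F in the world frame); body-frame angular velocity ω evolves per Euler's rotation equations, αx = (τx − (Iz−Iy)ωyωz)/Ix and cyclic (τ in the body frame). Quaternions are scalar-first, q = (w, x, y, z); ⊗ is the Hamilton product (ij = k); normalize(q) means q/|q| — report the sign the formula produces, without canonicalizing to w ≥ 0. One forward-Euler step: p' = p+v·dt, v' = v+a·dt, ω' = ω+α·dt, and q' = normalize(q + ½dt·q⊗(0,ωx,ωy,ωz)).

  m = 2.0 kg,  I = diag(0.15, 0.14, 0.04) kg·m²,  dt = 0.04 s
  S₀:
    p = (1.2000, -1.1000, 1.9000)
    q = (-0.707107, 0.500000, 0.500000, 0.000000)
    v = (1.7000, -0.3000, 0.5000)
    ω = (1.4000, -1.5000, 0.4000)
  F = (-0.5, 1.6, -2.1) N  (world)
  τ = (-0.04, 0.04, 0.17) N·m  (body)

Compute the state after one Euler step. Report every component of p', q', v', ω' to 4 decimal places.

p' = (1.2680, -1.1120, 1.9200)
q' = (-0.7055, 0.4838, 0.5168, -0.0346)
v' = (1.6900, -0.2680, 0.4580)
ω' = (1.3733, -1.5062, 0.5490)

linear accel F/m = (-0.2500, 0.8000, -1.0500)
p + v·dt = (1.2680, -1.1120, 1.9200)
v + (F/m)dt = (1.6900, -0.2680, 0.4580)
ω×(Iω) gyroscopic = (0.0600, 0.0616, 0.0210)
angular accel α = (-0.6667, -0.1543, 3.7250)
new body rate ω' = (1.3733, -1.5062, 0.5490)
Hamilton product q⊗(0,ω) = (0.0500000, -0.7899498, 0.8606605, -1.7328428)
q + ½dt·q⊗(0,ω), renormalized = (-0.7055, 0.4838, 0.5168, -0.0346)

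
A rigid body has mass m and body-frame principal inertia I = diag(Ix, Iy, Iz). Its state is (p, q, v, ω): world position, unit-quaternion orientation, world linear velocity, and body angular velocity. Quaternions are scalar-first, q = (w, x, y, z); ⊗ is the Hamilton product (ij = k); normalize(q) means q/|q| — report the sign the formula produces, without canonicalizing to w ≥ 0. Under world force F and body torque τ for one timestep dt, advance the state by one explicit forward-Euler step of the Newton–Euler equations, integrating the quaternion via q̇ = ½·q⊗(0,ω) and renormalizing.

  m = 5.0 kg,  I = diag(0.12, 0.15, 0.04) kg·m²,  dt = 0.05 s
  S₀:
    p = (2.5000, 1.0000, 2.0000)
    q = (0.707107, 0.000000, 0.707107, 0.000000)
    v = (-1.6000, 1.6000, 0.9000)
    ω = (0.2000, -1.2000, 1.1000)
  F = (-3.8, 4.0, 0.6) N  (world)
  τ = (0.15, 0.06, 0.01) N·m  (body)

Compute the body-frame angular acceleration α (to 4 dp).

precession coupling ω×(Iω) = (0.1452, 0.0176, -0.0072)
angular accel α = (0.0400, 0.2827, 0.4300)

α = (0.0400, 0.2827, 0.4300)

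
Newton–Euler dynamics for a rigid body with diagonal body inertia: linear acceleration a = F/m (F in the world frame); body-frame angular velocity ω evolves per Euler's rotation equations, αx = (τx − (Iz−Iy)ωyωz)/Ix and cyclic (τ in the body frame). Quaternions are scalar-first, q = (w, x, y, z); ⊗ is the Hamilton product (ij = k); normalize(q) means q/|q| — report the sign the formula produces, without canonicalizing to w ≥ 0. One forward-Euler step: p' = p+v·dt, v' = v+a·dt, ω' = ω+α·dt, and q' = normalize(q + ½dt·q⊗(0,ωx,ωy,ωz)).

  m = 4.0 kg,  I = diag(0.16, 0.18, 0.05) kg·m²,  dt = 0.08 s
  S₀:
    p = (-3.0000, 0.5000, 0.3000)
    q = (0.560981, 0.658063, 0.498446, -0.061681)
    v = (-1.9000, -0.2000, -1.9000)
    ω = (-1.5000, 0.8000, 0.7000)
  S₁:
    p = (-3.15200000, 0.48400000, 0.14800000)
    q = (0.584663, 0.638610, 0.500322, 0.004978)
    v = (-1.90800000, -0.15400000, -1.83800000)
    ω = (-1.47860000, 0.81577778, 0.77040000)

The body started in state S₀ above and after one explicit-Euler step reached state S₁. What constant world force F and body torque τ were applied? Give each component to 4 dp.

rate change Δω = (0.02140000, 0.01577778, 0.07040000)
precession coupling = (-0.0728, -0.1155, -0.0240)
τ = I·(Δω/dt) + ω₀×(Iω₀) = (-0.0300, -0.0800, 0.0200)
v₁ − v₀ = (-0.00800000, 0.04600000, 0.06200000)
F = m·Δv/dt = (-0.4000, 2.3000, 3.1000)

F = (-0.4000, 2.3000, 3.1000)
τ = (-0.0300, -0.0800, 0.0200)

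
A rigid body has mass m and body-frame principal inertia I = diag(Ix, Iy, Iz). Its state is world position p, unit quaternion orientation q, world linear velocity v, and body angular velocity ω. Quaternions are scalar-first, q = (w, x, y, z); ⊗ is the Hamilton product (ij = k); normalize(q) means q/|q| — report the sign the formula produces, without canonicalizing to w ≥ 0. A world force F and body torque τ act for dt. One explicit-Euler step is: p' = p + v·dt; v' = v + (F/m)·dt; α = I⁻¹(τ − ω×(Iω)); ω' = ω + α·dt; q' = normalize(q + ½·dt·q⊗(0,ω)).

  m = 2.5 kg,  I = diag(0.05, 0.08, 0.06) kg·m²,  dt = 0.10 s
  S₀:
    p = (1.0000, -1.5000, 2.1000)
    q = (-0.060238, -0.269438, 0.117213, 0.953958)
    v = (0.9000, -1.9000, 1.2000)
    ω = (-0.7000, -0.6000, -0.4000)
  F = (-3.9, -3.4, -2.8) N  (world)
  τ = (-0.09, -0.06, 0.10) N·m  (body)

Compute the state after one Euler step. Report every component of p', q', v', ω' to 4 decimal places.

p' = (1.0900, -1.6900, 2.2200)
q' = (-0.0470, -0.2408, 0.0801, 0.9661)
v' = (0.7440, -2.0360, 1.0880)
ω' = (-0.8704, -0.6715, -0.2543)

p + v·dt = (1.0900, -1.6900, 2.2200)
v' = v + a·dt = (0.7440, -2.0360, 1.0880)
ω×(Iω) gyroscopic = (-0.0048, -0.0028, 0.0126)
α = I⁻¹(τ − ω×Iω) = (-1.7040, -0.7150, 1.4567)
new body rate ω' = (-0.8704, -0.6715, -0.2543)
q⊗(0,ω) = (0.2633044, 0.5676562, -0.7394030, 0.2678071)
q' = normalize(q + ½dt·q⊗(0,ω)) = (-0.0470, -0.2408, 0.0801, 0.9661)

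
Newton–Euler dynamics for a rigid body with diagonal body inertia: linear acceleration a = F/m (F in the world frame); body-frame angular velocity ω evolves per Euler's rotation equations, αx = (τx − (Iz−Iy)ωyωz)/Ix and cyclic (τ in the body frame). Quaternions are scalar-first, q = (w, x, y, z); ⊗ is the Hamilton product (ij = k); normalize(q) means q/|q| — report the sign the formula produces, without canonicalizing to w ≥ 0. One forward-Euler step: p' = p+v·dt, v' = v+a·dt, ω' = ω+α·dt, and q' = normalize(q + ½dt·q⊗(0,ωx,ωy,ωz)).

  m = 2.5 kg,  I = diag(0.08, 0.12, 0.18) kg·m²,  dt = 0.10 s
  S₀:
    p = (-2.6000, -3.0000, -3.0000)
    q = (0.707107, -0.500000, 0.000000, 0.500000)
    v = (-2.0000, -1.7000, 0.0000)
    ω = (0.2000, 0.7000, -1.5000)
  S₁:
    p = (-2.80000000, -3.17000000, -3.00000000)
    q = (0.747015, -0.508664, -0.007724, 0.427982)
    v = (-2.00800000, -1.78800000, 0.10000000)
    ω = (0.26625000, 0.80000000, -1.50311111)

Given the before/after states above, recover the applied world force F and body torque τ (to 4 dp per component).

v₁ − v₀ = (-0.00800000, -0.08800000, 0.10000000)
applied force F = (-0.2000, -2.2000, 2.5000)
ω₁ − ω₀ = (0.06625000, 0.10000000, -0.00311111)
τ = I·(Δω/dt) + ω₀×(Iω₀) = (-0.0100, 0.1500, 0.0000)

F = (-0.2000, -2.2000, 2.5000)
τ = (-0.0100, 0.1500, 0.0000)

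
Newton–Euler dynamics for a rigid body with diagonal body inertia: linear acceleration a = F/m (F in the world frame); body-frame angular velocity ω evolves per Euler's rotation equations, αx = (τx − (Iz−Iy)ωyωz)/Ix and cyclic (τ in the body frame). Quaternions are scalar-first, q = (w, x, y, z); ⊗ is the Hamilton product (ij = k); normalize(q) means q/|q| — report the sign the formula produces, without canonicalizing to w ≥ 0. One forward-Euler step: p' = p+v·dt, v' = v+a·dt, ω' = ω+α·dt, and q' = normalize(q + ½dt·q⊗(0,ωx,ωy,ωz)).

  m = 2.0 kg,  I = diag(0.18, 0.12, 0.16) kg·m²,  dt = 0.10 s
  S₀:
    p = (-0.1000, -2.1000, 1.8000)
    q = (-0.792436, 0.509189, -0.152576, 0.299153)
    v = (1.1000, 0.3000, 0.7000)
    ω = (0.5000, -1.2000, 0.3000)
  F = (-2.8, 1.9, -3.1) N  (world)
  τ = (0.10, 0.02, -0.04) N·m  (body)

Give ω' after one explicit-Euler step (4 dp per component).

precession coupling ω×(Iω) = (-0.0144, 0.0030, 0.0360)
angular accel α = (0.6356, 0.1417, -0.4750)
ω' = ω + α·dt = (0.5636, -1.1858, 0.2525)

ω' = (0.5636, -1.1858, 0.2525)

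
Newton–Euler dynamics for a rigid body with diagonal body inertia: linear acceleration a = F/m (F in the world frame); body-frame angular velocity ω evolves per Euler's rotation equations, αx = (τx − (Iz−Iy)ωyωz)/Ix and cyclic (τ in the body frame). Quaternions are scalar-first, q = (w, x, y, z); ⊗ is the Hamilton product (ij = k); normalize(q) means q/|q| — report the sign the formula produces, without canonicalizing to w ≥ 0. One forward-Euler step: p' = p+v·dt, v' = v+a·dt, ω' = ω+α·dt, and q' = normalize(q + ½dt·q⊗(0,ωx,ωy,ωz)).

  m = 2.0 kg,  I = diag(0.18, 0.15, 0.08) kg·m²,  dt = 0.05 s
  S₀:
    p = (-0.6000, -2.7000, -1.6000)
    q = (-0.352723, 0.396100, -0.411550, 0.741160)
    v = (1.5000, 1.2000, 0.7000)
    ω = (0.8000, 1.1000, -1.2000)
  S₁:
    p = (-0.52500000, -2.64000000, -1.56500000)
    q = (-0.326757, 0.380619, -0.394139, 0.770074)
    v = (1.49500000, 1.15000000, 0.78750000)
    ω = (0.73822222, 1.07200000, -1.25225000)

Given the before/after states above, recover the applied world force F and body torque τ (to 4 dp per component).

ω₁ − ω₀ = (-0.06177778, -0.02800000, -0.05225000)
I·α + gyro = (-0.1300, -0.1800, -0.1100)
velocity change Δv = (-0.00500000, -0.05000000, 0.08750000)
F = m·Δv/dt = (-0.2000, -2.0000, 3.5000)

F = (-0.2000, -2.0000, 3.5000)
τ = (-0.1300, -0.1800, -0.1100)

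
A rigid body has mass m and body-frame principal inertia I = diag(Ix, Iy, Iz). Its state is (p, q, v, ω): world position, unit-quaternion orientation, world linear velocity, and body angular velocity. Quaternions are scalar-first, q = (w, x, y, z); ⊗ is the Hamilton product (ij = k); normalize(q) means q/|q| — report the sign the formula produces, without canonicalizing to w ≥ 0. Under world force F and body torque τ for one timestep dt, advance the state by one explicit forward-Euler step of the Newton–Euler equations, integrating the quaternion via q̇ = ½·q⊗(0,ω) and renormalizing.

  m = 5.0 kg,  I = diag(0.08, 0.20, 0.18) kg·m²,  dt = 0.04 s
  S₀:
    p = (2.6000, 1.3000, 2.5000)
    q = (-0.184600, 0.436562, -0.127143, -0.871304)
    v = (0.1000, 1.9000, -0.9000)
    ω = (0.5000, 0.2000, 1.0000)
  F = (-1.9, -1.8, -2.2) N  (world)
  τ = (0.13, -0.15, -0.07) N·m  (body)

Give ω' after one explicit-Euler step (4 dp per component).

(τ − ω×Iω)/I = (1.6750, -0.5000, -0.4556)
new body rate ω' = (0.5670, 0.1800, 0.9818)

ω' = (0.5670, 0.1800, 0.9818)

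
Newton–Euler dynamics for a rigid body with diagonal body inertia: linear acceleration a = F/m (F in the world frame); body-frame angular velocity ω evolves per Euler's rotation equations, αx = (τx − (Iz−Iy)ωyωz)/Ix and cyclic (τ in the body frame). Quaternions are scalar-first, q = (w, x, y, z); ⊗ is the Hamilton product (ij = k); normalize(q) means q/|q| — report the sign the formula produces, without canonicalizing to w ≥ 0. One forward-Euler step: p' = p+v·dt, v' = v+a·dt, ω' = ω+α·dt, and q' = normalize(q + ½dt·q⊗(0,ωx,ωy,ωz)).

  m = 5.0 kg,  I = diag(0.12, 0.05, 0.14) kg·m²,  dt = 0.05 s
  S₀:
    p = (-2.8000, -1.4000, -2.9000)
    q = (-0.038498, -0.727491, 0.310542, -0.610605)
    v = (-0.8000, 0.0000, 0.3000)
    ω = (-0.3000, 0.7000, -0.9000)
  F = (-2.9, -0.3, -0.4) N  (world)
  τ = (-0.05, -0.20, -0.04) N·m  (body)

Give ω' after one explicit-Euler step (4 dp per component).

ω' = (-0.2972, 0.5054, -0.9195)

gyro term ω×Iω = (-0.0567, -0.0054, 0.0147)
α = I⁻¹(τ − ω×Iω) = (0.0558, -3.8920, -0.3907)
ω + α·dt = (-0.2972, 0.5054, -0.9195)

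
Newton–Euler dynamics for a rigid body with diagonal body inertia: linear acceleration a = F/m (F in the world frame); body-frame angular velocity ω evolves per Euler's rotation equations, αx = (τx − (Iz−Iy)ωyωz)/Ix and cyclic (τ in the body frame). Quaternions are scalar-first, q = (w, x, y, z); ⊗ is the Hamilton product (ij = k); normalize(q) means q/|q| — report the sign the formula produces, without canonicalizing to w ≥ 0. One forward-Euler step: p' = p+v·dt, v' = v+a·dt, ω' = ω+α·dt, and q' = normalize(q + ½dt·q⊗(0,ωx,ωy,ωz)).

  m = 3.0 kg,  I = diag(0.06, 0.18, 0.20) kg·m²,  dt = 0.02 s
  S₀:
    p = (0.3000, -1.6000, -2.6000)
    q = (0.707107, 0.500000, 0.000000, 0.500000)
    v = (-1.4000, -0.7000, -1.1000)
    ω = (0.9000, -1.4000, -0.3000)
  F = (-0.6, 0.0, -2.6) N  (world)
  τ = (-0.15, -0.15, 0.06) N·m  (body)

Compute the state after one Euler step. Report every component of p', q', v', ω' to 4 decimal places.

p' = (0.2720, -1.6140, -2.6220)
q' = (0.7040, 0.5133, -0.0039, 0.4908)
v' = (-1.4040, -0.7000, -1.1173)
ω' = (0.8472, -1.4209, -0.2789)

α = I⁻¹(τ − ω×Iω) = (-2.6400, -1.0433, 1.0560)
ω' = ω + α·dt = (0.8472, -1.4209, -0.2789)
q⊗(0,ω) = (-0.3000000, 1.3363963, -0.3899498, -0.9121321)
q' = normalize(q + ½dt·q⊗(0,ω)) = (0.7040, 0.5133, -0.0039, 0.4908)
new position p' = (0.2720, -1.6140, -2.6220)
new velocity v' = (-1.4040, -0.7000, -1.1173)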